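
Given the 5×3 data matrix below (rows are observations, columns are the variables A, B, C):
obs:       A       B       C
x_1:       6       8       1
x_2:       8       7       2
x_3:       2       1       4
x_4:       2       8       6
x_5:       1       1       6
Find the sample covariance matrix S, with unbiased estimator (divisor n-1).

Step 1 — column means:
  mean(A) = (6 + 8 + 2 + 2 + 1) / 5 = 19/5 = 3.8
  mean(B) = (8 + 7 + 1 + 8 + 1) / 5 = 25/5 = 5
  mean(C) = (1 + 2 + 4 + 6 + 6) / 5 = 19/5 = 3.8

Step 2 — sample covariance S[i,j] = (1/(n-1)) · Σ_k (x_{k,i} - mean_i) · (x_{k,j} - mean_j), with n-1 = 4.
  S[A,A] = ((2.2)·(2.2) + (4.2)·(4.2) + (-1.8)·(-1.8) + (-1.8)·(-1.8) + (-2.8)·(-2.8)) / 4 = 36.8/4 = 9.2
  S[A,B] = ((2.2)·(3) + (4.2)·(2) + (-1.8)·(-4) + (-1.8)·(3) + (-2.8)·(-4)) / 4 = 28/4 = 7
  S[A,C] = ((2.2)·(-2.8) + (4.2)·(-1.8) + (-1.8)·(0.2) + (-1.8)·(2.2) + (-2.8)·(2.2)) / 4 = -24.2/4 = -6.05
  S[B,B] = ((3)·(3) + (2)·(2) + (-4)·(-4) + (3)·(3) + (-4)·(-4)) / 4 = 54/4 = 13.5
  S[B,C] = ((3)·(-2.8) + (2)·(-1.8) + (-4)·(0.2) + (3)·(2.2) + (-4)·(2.2)) / 4 = -15/4 = -3.75
  S[C,C] = ((-2.8)·(-2.8) + (-1.8)·(-1.8) + (0.2)·(0.2) + (2.2)·(2.2) + (2.2)·(2.2)) / 4 = 20.8/4 = 5.2

S is symmetric (S[j,i] = S[i,j]). Assembling:

S = [[9.2, 7, -6.05],
 [7, 13.5, -3.75],
 [-6.05, -3.75, 5.2]]


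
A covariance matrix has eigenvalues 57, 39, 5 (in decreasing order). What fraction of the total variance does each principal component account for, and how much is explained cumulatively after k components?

Step 1 — total variance = trace(Sigma) = Σ λ_i = 57 + 39 + 5 = 101.

Step 2 — fraction explained by component i = λ_i / Σ λ:
  PC1: 57/101 = 0.5644
  PC2: 39/101 = 0.3861
  PC3: 5/101 = 0.0495

Step 3 — cumulative fraction after k components = (λ_1 + ... + λ_k) / Σ λ:
  k = 1: 57/101 = 0.5644
  k = 2: (57 + 39)/101 = 96/101 = 0.9505
  k = 3: (57 + 39 + 5)/101 = 101/101 = 1

Summary (fraction, with percent):

explained: PC1 0.5644 (56.44%), PC2 0.3861 (38.61%), PC3 0.0495 (4.95%);  cumulative: 0.5644, 0.9505, 1


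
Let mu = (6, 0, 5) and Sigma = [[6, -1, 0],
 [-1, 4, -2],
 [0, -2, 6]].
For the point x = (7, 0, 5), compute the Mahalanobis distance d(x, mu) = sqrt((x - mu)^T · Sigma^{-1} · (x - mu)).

Step 1 — centre the observation: (x - mu) = (1, 0, 0).

Step 2 — invert Sigma (cofactor / det for 3×3, or solve directly):
  Sigma^{-1} = [[0.1754, 0.0526, 0.0175],
 [0.0526, 0.3158, 0.1053],
 [0.0175, 0.1053, 0.2018]].

Step 3 — form the quadratic (x - mu)^T · Sigma^{-1} · (x - mu):
  Sigma^{-1} · (x - mu) = (0.1754, 0.0526, 0.0175).
  (x - mu)^T · [Sigma^{-1} · (x - mu)] = (1)·(0.1754) + (0)·(0.0526) + (0)·(0.0175) = 0.1754.

Step 4 — take square root: d = √(0.1754) ≈ 0.4189.

d(x, mu) = √(0.1754) ≈ 0.4189


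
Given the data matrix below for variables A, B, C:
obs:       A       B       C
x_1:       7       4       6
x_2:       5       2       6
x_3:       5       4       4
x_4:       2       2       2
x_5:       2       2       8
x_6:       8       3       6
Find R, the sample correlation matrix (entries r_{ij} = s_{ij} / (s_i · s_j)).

Step 1 — column means:
  mean(A) = (7 + 5 + 5 + 2 + 2 + 8) / 6 = 29/6 = 4.8333
  mean(B) = (4 + 2 + 4 + 2 + 2 + 3) / 6 = 17/6 = 2.8333
  mean(C) = (6 + 6 + 4 + 2 + 8 + 6) / 6 = 32/6 = 5.3333

Step 2 — sample variances and covariances s[i,j] = (1/(n-1)) · Σ_k (x_{k,i} - mean_i) · (x_{k,j} - mean_j), with n-1 = 5:
  s[A,A] = ((2.1667)·(2.1667) + (0.1667)·(0.1667) + (0.1667)·(0.1667) + (-2.8333)·(-2.8333) + (-2.8333)·(-2.8333) + (3.1667)·(3.1667)) / 5 = 30.8333/5 = 6.1667
  s[A,B] = ((2.1667)·(1.1667) + (0.1667)·(-0.8333) + (0.1667)·(1.1667) + (-2.8333)·(-0.8333) + (-2.8333)·(-0.8333) + (3.1667)·(0.1667)) / 5 = 7.8333/5 = 1.5667
  s[A,C] = ((2.1667)·(0.6667) + (0.1667)·(0.6667) + (0.1667)·(-1.3333) + (-2.8333)·(-3.3333) + (-2.8333)·(2.6667) + (3.1667)·(0.6667)) / 5 = 5.3333/5 = 1.0667
  s[B,B] = ((1.1667)·(1.1667) + (-0.8333)·(-0.8333) + (1.1667)·(1.1667) + (-0.8333)·(-0.8333) + (-0.8333)·(-0.8333) + (0.1667)·(0.1667)) / 5 = 4.8333/5 = 0.9667
  s[B,C] = ((1.1667)·(0.6667) + (-0.8333)·(0.6667) + (1.1667)·(-1.3333) + (-0.8333)·(-3.3333) + (-0.8333)·(2.6667) + (0.1667)·(0.6667)) / 5 = -0.6667/5 = -0.1333
  s[C,C] = ((0.6667)·(0.6667) + (0.6667)·(0.6667) + (-1.3333)·(-1.3333) + (-3.3333)·(-3.3333) + (2.6667)·(2.6667) + (0.6667)·(0.6667)) / 5 = 21.3333/5 = 4.2667
  Sample standard deviations s_i = √(s[i,i]):
  s(A) = √(6.1667) = 2.4833
  s(B) = √(0.9667) = 0.9832
  s(C) = √(4.2667) = 2.0656

Step 3 — r_{ij} = s_{ij} / (s_i · s_j):
  r[A,A] = 1 (diagonal).
  r[A,B] = 1.5667 / (2.4833 · 0.9832) = 1.5667 / 2.4415 = 0.6417
  r[A,C] = 1.0667 / (2.4833 · 2.0656) = 1.0667 / 5.1294 = 0.208
  r[B,B] = 1 (diagonal).
  r[B,C] = -0.1333 / (0.9832 · 2.0656) = -0.1333 / 2.0309 = -0.0657
  r[C,C] = 1 (diagonal).

R is symmetric with unit diagonal. Assembling:

R = [[1, 0.6417, 0.208],
 [0.6417, 1, -0.0657],
 [0.208, -0.0657, 1]]


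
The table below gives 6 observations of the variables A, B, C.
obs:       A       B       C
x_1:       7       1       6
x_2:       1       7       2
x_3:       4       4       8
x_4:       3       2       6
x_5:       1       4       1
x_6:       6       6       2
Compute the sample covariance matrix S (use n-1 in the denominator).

Step 1 — column means:
  mean(A) = (7 + 1 + 4 + 3 + 1 + 6) / 6 = 22/6 = 3.6667
  mean(B) = (1 + 7 + 4 + 2 + 4 + 6) / 6 = 24/6 = 4
  mean(C) = (6 + 2 + 8 + 6 + 1 + 2) / 6 = 25/6 = 4.1667

Step 2 — sample covariance S[i,j] = (1/(n-1)) · Σ_k (x_{k,i} - mean_i) · (x_{k,j} - mean_j), with n-1 = 5.
  S[A,A] = ((3.3333)·(3.3333) + (-2.6667)·(-2.6667) + (0.3333)·(0.3333) + (-0.6667)·(-0.6667) + (-2.6667)·(-2.6667) + (2.3333)·(2.3333)) / 5 = 31.3333/5 = 6.2667
  S[A,B] = ((3.3333)·(-3) + (-2.6667)·(3) + (0.3333)·(0) + (-0.6667)·(-2) + (-2.6667)·(0) + (2.3333)·(2)) / 5 = -12/5 = -2.4
  S[A,C] = ((3.3333)·(1.8333) + (-2.6667)·(-2.1667) + (0.3333)·(3.8333) + (-0.6667)·(1.8333) + (-2.6667)·(-3.1667) + (2.3333)·(-2.1667)) / 5 = 15.3333/5 = 3.0667
  S[B,B] = ((-3)·(-3) + (3)·(3) + (0)·(0) + (-2)·(-2) + (0)·(0) + (2)·(2)) / 5 = 26/5 = 5.2
  S[B,C] = ((-3)·(1.8333) + (3)·(-2.1667) + (0)·(3.8333) + (-2)·(1.8333) + (0)·(-3.1667) + (2)·(-2.1667)) / 5 = -20/5 = -4
  S[C,C] = ((1.8333)·(1.8333) + (-2.1667)·(-2.1667) + (3.8333)·(3.8333) + (1.8333)·(1.8333) + (-3.1667)·(-3.1667) + (-2.1667)·(-2.1667)) / 5 = 40.8333/5 = 8.1667

S is symmetric (S[j,i] = S[i,j]). Assembling:

S = [[6.2667, -2.4, 3.0667],
 [-2.4, 5.2, -4],
 [3.0667, -4, 8.1667]]


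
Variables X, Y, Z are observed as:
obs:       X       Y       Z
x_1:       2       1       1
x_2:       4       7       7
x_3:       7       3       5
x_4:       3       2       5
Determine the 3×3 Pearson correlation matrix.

Step 1 — column means:
  mean(X) = (2 + 4 + 7 + 3) / 4 = 16/4 = 4
  mean(Y) = (1 + 7 + 3 + 2) / 4 = 13/4 = 3.25
  mean(Z) = (1 + 7 + 5 + 5) / 4 = 18/4 = 4.5

Step 2 — sample variances and covariances s[i,j] = (1/(n-1)) · Σ_k (x_{k,i} - mean_i) · (x_{k,j} - mean_j), with n-1 = 3:
  s[X,X] = ((-2)·(-2) + (0)·(0) + (3)·(3) + (-1)·(-1)) / 3 = 14/3 = 4.6667
  s[X,Y] = ((-2)·(-2.25) + (0)·(3.75) + (3)·(-0.25) + (-1)·(-1.25)) / 3 = 5/3 = 1.6667
  s[X,Z] = ((-2)·(-3.5) + (0)·(2.5) + (3)·(0.5) + (-1)·(0.5)) / 3 = 8/3 = 2.6667
  s[Y,Y] = ((-2.25)·(-2.25) + (3.75)·(3.75) + (-0.25)·(-0.25) + (-1.25)·(-1.25)) / 3 = 20.75/3 = 6.9167
  s[Y,Z] = ((-2.25)·(-3.5) + (3.75)·(2.5) + (-0.25)·(0.5) + (-1.25)·(0.5)) / 3 = 16.5/3 = 5.5
  s[Z,Z] = ((-3.5)·(-3.5) + (2.5)·(2.5) + (0.5)·(0.5) + (0.5)·(0.5)) / 3 = 19/3 = 6.3333
  Sample standard deviations s_i = √(s[i,i]):
  s(X) = √(4.6667) = 2.1602
  s(Y) = √(6.9167) = 2.63
  s(Z) = √(6.3333) = 2.5166

Step 3 — r_{ij} = s_{ij} / (s_i · s_j):
  r[X,X] = 1 (diagonal).
  r[X,Y] = 1.6667 / (2.1602 · 2.63) = 1.6667 / 5.6814 = 0.2934
  r[X,Z] = 2.6667 / (2.1602 · 2.5166) = 2.6667 / 5.4365 = 0.4905
  r[Y,Y] = 1 (diagonal).
  r[Y,Z] = 5.5 / (2.63 · 2.5166) = 5.5 / 6.6186 = 0.831
  r[Z,Z] = 1 (diagonal).

R is symmetric with unit diagonal. Assembling:

R = [[1, 0.2934, 0.4905],
 [0.2934, 1, 0.831],
 [0.4905, 0.831, 1]]


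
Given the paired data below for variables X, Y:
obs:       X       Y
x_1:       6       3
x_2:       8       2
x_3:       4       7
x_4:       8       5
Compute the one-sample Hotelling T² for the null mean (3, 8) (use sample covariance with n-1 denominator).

Step 1 — sample mean vector:
  mean(X) = (6 + 8 + 4 + 8) / 4 = 26/4 = 6.5
  mean(Y) = (3 + 2 + 7 + 5) / 4 = 17/4 = 4.25
  x̄ = (6.5, 4.25),  deviation x̄ - mu_0 = (6.5, 4.25) - (3, 8) = (3.5, -3.75).

Step 2 — sample covariance matrix, S[i,j] = (1/(n-1)) · Σ_k (x_{k,i} - mean_i) · (x_{k,j} - mean_j), divisor n-1 = 3:
  S[X,X] = ((-0.5)·(-0.5) + (1.5)·(1.5) + (-2.5)·(-2.5) + (1.5)·(1.5)) / 3 = 11/3 = 3.6667
  S[X,Y] = ((-0.5)·(-1.25) + (1.5)·(-2.25) + (-2.5)·(2.75) + (1.5)·(0.75)) / 3 = -8.5/3 = -2.8333
  S[Y,Y] = ((-1.25)·(-1.25) + (-2.25)·(-2.25) + (2.75)·(2.75) + (0.75)·(0.75)) / 3 = 14.75/3 = 4.9167
  S = [[3.6667, -2.8333],
 [-2.8333, 4.9167]].

Step 3 — invert S. det(S) = 3.6667·4.9167 - (-2.8333)² = 10.
  S^{-1} = (1/det) · [[d, -b], [-b, a]] = [[0.4917, 0.2833],
 [0.2833, 0.3667]].

Step 4 — quadratic form (x̄ - mu_0)^T · S^{-1} · (x̄ - mu_0):
  S^{-1} · (x̄ - mu_0) = (0.6583, -0.3833),
  (x̄ - mu_0)^T · [...] = (3.5)·(0.6583) + (-3.75)·(-0.3833) = 3.7417.

Step 5 — scale by n: T² = 4 · 3.7417 = 14.9667.

T² ≈ 14.9667


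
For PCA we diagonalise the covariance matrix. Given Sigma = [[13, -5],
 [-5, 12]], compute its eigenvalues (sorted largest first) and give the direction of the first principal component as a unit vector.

Step 1 — characteristic polynomial of 2×2 Sigma:
  det(Sigma - λI) = λ² - trace · λ + det = 0.
  trace = 13 + 12 = 25, det = 13·12 - (-5)² = 131.
Step 2 — discriminant:
  Δ = trace² - 4·det = 625 - 524 = 101.
Step 3 — eigenvalues:
  λ = (trace ± √Δ)/2 = (25 ± 10.0499)/2,
  λ_1 = 17.5249,  λ_2 = 7.4751.

Step 4 — unit eigenvector for λ_1: solve (Sigma - λ_1 I)v = 0. First row:
  (13 - 17.5249)·v_x + (-5)·v_y = 0, i.e. (-4.5249)·v_x + (-5)·v_y = 0,
  so v ∝ (b, λ_1 - a) = (-5, 4.5249); multiply by -1 so the first entry is positive: u = (5, -4.5249).
  ||u|| = √((5)² + (-4.5249)²) = √(45.4751) ≈ 6.7435,
  v_1 = u/||u|| ≈ (0.7415, -0.671) (||v_1|| = 1).

λ_1 = 17.5249,  λ_2 = 7.4751;  v_1 ≈ (0.7415, -0.671)


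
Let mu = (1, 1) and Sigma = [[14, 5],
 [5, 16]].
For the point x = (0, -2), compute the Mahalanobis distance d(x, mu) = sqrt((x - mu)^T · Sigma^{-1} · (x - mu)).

Step 1 — centre the observation: (x - mu) = (-1, -3).

Step 2 — invert Sigma. det(Sigma) = 14·16 - (5)² = 199.
  Sigma^{-1} = (1/det) · [[d, -b], [-b, a]] = [[0.0804, -0.0251],
 [-0.0251, 0.0704]].

Step 3 — form the quadratic (x - mu)^T · Sigma^{-1} · (x - mu):
  Sigma^{-1} · (x - mu) = (-0.005, -0.1859).
  (x - mu)^T · [Sigma^{-1} · (x - mu)] = (-1)·(-0.005) + (-3)·(-0.1859) = 0.5628.

Step 4 — take square root: d = √(0.5628) ≈ 0.7502.

d(x, mu) = √(0.5628) ≈ 0.7502


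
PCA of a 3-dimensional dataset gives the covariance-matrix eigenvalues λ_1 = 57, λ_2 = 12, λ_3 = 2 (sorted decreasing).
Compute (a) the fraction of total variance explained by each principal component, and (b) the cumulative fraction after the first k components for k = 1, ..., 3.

Step 1 — total variance = trace(Sigma) = Σ λ_i = 57 + 12 + 2 = 71.

Step 2 — fraction explained by component i = λ_i / Σ λ:
  PC1: 57/71 = 0.8028
  PC2: 12/71 = 0.169
  PC3: 2/71 = 0.0282

Step 3 — cumulative fraction after k components = (λ_1 + ... + λ_k) / Σ λ:
  k = 1: 57/71 = 0.8028
  k = 2: (57 + 12)/71 = 69/71 = 0.9718
  k = 3: (57 + 12 + 2)/71 = 71/71 = 1

Summary (fraction, with percent):

explained: PC1 0.8028 (80.28%), PC2 0.169 (16.9%), PC3 0.0282 (2.82%);  cumulative: 0.8028, 0.9718, 1


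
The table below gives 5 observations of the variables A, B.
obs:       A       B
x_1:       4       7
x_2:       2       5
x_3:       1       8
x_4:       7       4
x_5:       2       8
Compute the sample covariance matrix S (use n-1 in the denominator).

Step 1 — column means:
  mean(A) = (4 + 2 + 1 + 7 + 2) / 5 = 16/5 = 3.2
  mean(B) = (7 + 5 + 8 + 4 + 8) / 5 = 32/5 = 6.4

Step 2 — sample covariance S[i,j] = (1/(n-1)) · Σ_k (x_{k,i} - mean_i) · (x_{k,j} - mean_j), with n-1 = 4.
  S[A,A] = ((0.8)·(0.8) + (-1.2)·(-1.2) + (-2.2)·(-2.2) + (3.8)·(3.8) + (-1.2)·(-1.2)) / 4 = 22.8/4 = 5.7
  S[A,B] = ((0.8)·(0.6) + (-1.2)·(-1.4) + (-2.2)·(1.6) + (3.8)·(-2.4) + (-1.2)·(1.6)) / 4 = -12.4/4 = -3.1
  S[B,B] = ((0.6)·(0.6) + (-1.4)·(-1.4) + (1.6)·(1.6) + (-2.4)·(-2.4) + (1.6)·(1.6)) / 4 = 13.2/4 = 3.3

S is symmetric (S[j,i] = S[i,j]). Assembling:

S = [[5.7, -3.1],
 [-3.1, 3.3]]


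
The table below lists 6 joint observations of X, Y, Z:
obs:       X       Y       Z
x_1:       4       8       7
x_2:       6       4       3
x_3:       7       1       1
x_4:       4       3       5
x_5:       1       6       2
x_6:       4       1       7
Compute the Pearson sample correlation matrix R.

Step 1 — column means:
  mean(X) = (4 + 6 + 7 + 4 + 1 + 4) / 6 = 26/6 = 4.3333
  mean(Y) = (8 + 4 + 1 + 3 + 6 + 1) / 6 = 23/6 = 3.8333
  mean(Z) = (7 + 3 + 1 + 5 + 2 + 7) / 6 = 25/6 = 4.1667

Step 2 — sample variances and covariances s[i,j] = (1/(n-1)) · Σ_k (x_{k,i} - mean_i) · (x_{k,j} - mean_j), with n-1 = 5:
  s[X,X] = ((-0.3333)·(-0.3333) + (1.6667)·(1.6667) + (2.6667)·(2.6667) + (-0.3333)·(-0.3333) + (-3.3333)·(-3.3333) + (-0.3333)·(-0.3333)) / 5 = 21.3333/5 = 4.2667
  s[X,Y] = ((-0.3333)·(4.1667) + (1.6667)·(0.1667) + (2.6667)·(-2.8333) + (-0.3333)·(-0.8333) + (-3.3333)·(2.1667) + (-0.3333)·(-2.8333)) / 5 = -14.6667/5 = -2.9333
  s[X,Z] = ((-0.3333)·(2.8333) + (1.6667)·(-1.1667) + (2.6667)·(-3.1667) + (-0.3333)·(0.8333) + (-3.3333)·(-2.1667) + (-0.3333)·(2.8333)) / 5 = -5.3333/5 = -1.0667
  s[Y,Y] = ((4.1667)·(4.1667) + (0.1667)·(0.1667) + (-2.8333)·(-2.8333) + (-0.8333)·(-0.8333) + (2.1667)·(2.1667) + (-2.8333)·(-2.8333)) / 5 = 38.8333/5 = 7.7667
  s[Y,Z] = ((4.1667)·(2.8333) + (0.1667)·(-1.1667) + (-2.8333)·(-3.1667) + (-0.8333)·(0.8333) + (2.1667)·(-2.1667) + (-2.8333)·(2.8333)) / 5 = 7.1667/5 = 1.4333
  s[Z,Z] = ((2.8333)·(2.8333) + (-1.1667)·(-1.1667) + (-3.1667)·(-3.1667) + (0.8333)·(0.8333) + (-2.1667)·(-2.1667) + (2.8333)·(2.8333)) / 5 = 32.8333/5 = 6.5667
  Sample standard deviations s_i = √(s[i,i]):
  s(X) = √(4.2667) = 2.0656
  s(Y) = √(7.7667) = 2.7869
  s(Z) = √(6.5667) = 2.5626

Step 3 — r_{ij} = s_{ij} / (s_i · s_j):
  r[X,X] = 1 (diagonal).
  r[X,Y] = -2.9333 / (2.0656 · 2.7869) = -2.9333 / 5.7565 = -0.5096
  r[X,Z] = -1.0667 / (2.0656 · 2.5626) = -1.0667 / 5.2932 = -0.2015
  r[Y,Y] = 1 (diagonal).
  r[Y,Z] = 1.4333 / (2.7869 · 2.5626) = 1.4333 / 7.1415 = 0.2007
  r[Z,Z] = 1 (diagonal).

R is symmetric with unit diagonal. Assembling:

R = [[1, -0.5096, -0.2015],
 [-0.5096, 1, 0.2007],
 [-0.2015, 0.2007, 1]]


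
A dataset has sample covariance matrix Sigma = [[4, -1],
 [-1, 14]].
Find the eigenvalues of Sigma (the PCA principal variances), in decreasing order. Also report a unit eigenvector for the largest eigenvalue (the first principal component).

Step 1 — characteristic polynomial of 2×2 Sigma:
  det(Sigma - λI) = λ² - trace · λ + det = 0.
  trace = 4 + 14 = 18, det = 4·14 - (-1)² = 55.
Step 2 — discriminant:
  Δ = trace² - 4·det = 324 - 220 = 104.
Step 3 — eigenvalues:
  λ = (trace ± √Δ)/2 = (18 ± 10.198)/2,
  λ_1 = 14.099,  λ_2 = 3.901.

Step 4 — unit eigenvector for λ_1: solve (Sigma - λ_1 I)v = 0. First row:
  (4 - 14.099)·v_x + (-1)·v_y = 0, i.e. (-10.099)·v_x + (-1)·v_y = 0,
  so v ∝ (b, λ_1 - a) = (-1, 10.099); multiply by -1 so the first entry is positive: u = (1, -10.099).
  ||u|| = √((1)² + (-10.099)²) = √(102.9902) ≈ 10.1484,
  v_1 = u/||u|| ≈ (0.0985, -0.9951) (||v_1|| = 1).

λ_1 = 14.099,  λ_2 = 3.901;  v_1 ≈ (0.0985, -0.9951)


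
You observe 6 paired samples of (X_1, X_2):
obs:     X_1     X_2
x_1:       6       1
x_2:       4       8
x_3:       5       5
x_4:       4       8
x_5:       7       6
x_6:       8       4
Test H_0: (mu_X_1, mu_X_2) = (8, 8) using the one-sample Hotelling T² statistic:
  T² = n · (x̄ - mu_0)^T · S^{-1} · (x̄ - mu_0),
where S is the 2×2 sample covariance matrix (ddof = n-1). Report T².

Step 1 — sample mean vector:
  mean(X_1) = (6 + 4 + 5 + 4 + 7 + 8) / 6 = 34/6 = 5.6667
  mean(X_2) = (1 + 8 + 5 + 8 + 6 + 4) / 6 = 32/6 = 5.3333
  x̄ = (5.6667, 5.3333),  deviation x̄ - mu_0 = (5.6667, 5.3333) - (8, 8) = (-2.3333, -2.6667).

Step 2 — sample covariance matrix, S[i,j] = (1/(n-1)) · Σ_k (x_{k,i} - mean_i) · (x_{k,j} - mean_j), divisor n-1 = 5:
  S[X_1,X_1] = ((0.3333)·(0.3333) + (-1.6667)·(-1.6667) + (-0.6667)·(-0.6667) + (-1.6667)·(-1.6667) + (1.3333)·(1.3333) + (2.3333)·(2.3333)) / 5 = 13.3333/5 = 2.6667
  S[X_1,X_2] = ((0.3333)·(-4.3333) + (-1.6667)·(2.6667) + (-0.6667)·(-0.3333) + (-1.6667)·(2.6667) + (1.3333)·(0.6667) + (2.3333)·(-1.3333)) / 5 = -12.3333/5 = -2.4667
  S[X_2,X_2] = ((-4.3333)·(-4.3333) + (2.6667)·(2.6667) + (-0.3333)·(-0.3333) + (2.6667)·(2.6667) + (0.6667)·(0.6667) + (-1.3333)·(-1.3333)) / 5 = 35.3333/5 = 7.0667
  S = [[2.6667, -2.4667],
 [-2.4667, 7.0667]].

Step 3 — invert S. det(S) = 2.6667·7.0667 - (-2.4667)² = 12.76.
  S^{-1} = (1/det) · [[d, -b], [-b, a]] = [[0.5538, 0.1933],
 [0.1933, 0.209]].

Step 4 — quadratic form (x̄ - mu_0)^T · S^{-1} · (x̄ - mu_0):
  S^{-1} · (x̄ - mu_0) = (-1.8077, -1.0084),
  (x̄ - mu_0)^T · [...] = (-2.3333)·(-1.8077) + (-2.6667)·(-1.0084) = 6.907.

Step 5 — scale by n: T² = 6 · 6.907 = 41.442.

T² ≈ 41.442


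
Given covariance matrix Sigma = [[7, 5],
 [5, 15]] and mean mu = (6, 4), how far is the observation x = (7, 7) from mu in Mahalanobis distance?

Step 1 — centre the observation: (x - mu) = (1, 3).

Step 2 — invert Sigma. det(Sigma) = 7·15 - (5)² = 80.
  Sigma^{-1} = (1/det) · [[d, -b], [-b, a]] = [[0.1875, -0.0625],
 [-0.0625, 0.0875]].

Step 3 — form the quadratic (x - mu)^T · Sigma^{-1} · (x - mu):
  Sigma^{-1} · (x - mu) = (0, 0.2).
  (x - mu)^T · [Sigma^{-1} · (x - mu)] = (1)·(0) + (3)·(0.2) = 0.6.

Step 4 — take square root: d = √(0.6) ≈ 0.7746.

d(x, mu) = √(0.6) ≈ 0.7746


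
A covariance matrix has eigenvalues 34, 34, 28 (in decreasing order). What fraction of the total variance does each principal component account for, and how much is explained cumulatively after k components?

Step 1 — total variance = trace(Sigma) = Σ λ_i = 34 + 34 + 28 = 96.

Step 2 — fraction explained by component i = λ_i / Σ λ:
  PC1: 34/96 = 0.3542
  PC2: 34/96 = 0.3542
  PC3: 28/96 = 0.2917

Step 3 — cumulative fraction after k components = (λ_1 + ... + λ_k) / Σ λ:
  k = 1: 34/96 = 0.3542
  k = 2: (34 + 34)/96 = 68/96 = 0.7083
  k = 3: (34 + 34 + 28)/96 = 96/96 = 1

Summary (fraction, with percent):

explained: PC1 0.3542 (35.42%), PC2 0.3542 (35.42%), PC3 0.2917 (29.17%);  cumulative: 0.3542, 0.7083, 1


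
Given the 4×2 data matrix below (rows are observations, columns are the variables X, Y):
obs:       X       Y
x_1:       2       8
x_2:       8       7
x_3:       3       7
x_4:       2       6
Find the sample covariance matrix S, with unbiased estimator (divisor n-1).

Step 1 — column means:
  mean(X) = (2 + 8 + 3 + 2) / 4 = 15/4 = 3.75
  mean(Y) = (8 + 7 + 7 + 6) / 4 = 28/4 = 7

Step 2 — sample covariance S[i,j] = (1/(n-1)) · Σ_k (x_{k,i} - mean_i) · (x_{k,j} - mean_j), with n-1 = 3.
  S[X,X] = ((-1.75)·(-1.75) + (4.25)·(4.25) + (-0.75)·(-0.75) + (-1.75)·(-1.75)) / 3 = 24.75/3 = 8.25
  S[X,Y] = ((-1.75)·(1) + (4.25)·(0) + (-0.75)·(0) + (-1.75)·(-1)) / 3 = 0/3 = 0
  S[Y,Y] = ((1)·(1) + (0)·(0) + (0)·(0) + (-1)·(-1)) / 3 = 2/3 = 0.6667

S is symmetric (S[j,i] = S[i,j]). Assembling:

S = [[8.25, 0],
 [0, 0.6667]]


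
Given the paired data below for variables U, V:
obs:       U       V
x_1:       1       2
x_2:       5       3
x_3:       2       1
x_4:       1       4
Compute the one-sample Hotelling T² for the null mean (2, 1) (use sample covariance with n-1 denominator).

Step 1 — sample mean vector:
  mean(U) = (1 + 5 + 2 + 1) / 4 = 9/4 = 2.25
  mean(V) = (2 + 3 + 1 + 4) / 4 = 10/4 = 2.5
  x̄ = (2.25, 2.5),  deviation x̄ - mu_0 = (2.25, 2.5) - (2, 1) = (0.25, 1.5).

Step 2 — sample covariance matrix, S[i,j] = (1/(n-1)) · Σ_k (x_{k,i} - mean_i) · (x_{k,j} - mean_j), divisor n-1 = 3:
  S[U,U] = ((-1.25)·(-1.25) + (2.75)·(2.75) + (-0.25)·(-0.25) + (-1.25)·(-1.25)) / 3 = 10.75/3 = 3.5833
  S[U,V] = ((-1.25)·(-0.5) + (2.75)·(0.5) + (-0.25)·(-1.5) + (-1.25)·(1.5)) / 3 = 0.5/3 = 0.1667
  S[V,V] = ((-0.5)·(-0.5) + (0.5)·(0.5) + (-1.5)·(-1.5) + (1.5)·(1.5)) / 3 = 5/3 = 1.6667
  S = [[3.5833, 0.1667],
 [0.1667, 1.6667]].

Step 3 — invert S. det(S) = 3.5833·1.6667 - (0.1667)² = 5.9444.
  S^{-1} = (1/det) · [[d, -b], [-b, a]] = [[0.2804, -0.028],
 [-0.028, 0.6028]].

Step 4 — quadratic form (x̄ - mu_0)^T · S^{-1} · (x̄ - mu_0):
  S^{-1} · (x̄ - mu_0) = (0.028, 0.8972),
  (x̄ - mu_0)^T · [...] = (0.25)·(0.028) + (1.5)·(0.8972) = 1.3528.

Step 5 — scale by n: T² = 4 · 1.3528 = 5.4112.

T² ≈ 5.4112


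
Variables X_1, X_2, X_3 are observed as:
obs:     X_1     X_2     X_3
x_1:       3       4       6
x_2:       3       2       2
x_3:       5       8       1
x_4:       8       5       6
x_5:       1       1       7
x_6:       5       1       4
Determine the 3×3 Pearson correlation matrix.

Step 1 — column means:
  mean(X_1) = (3 + 3 + 5 + 8 + 1 + 5) / 6 = 25/6 = 4.1667
  mean(X_2) = (4 + 2 + 8 + 5 + 1 + 1) / 6 = 21/6 = 3.5
  mean(X_3) = (6 + 2 + 1 + 6 + 7 + 4) / 6 = 26/6 = 4.3333

Step 2 — sample variances and covariances s[i,j] = (1/(n-1)) · Σ_k (x_{k,i} - mean_i) · (x_{k,j} - mean_j), with n-1 = 5:
  s[X_1,X_1] = ((-1.1667)·(-1.1667) + (-1.1667)·(-1.1667) + (0.8333)·(0.8333) + (3.8333)·(3.8333) + (-3.1667)·(-3.1667) + (0.8333)·(0.8333)) / 5 = 28.8333/5 = 5.7667
  s[X_1,X_2] = ((-1.1667)·(0.5) + (-1.1667)·(-1.5) + (0.8333)·(4.5) + (3.8333)·(1.5) + (-3.1667)·(-2.5) + (0.8333)·(-2.5)) / 5 = 16.5/5 = 3.3
  s[X_1,X_3] = ((-1.1667)·(1.6667) + (-1.1667)·(-2.3333) + (0.8333)·(-3.3333) + (3.8333)·(1.6667) + (-3.1667)·(2.6667) + (0.8333)·(-0.3333)) / 5 = -4.3333/5 = -0.8667
  s[X_2,X_2] = ((0.5)·(0.5) + (-1.5)·(-1.5) + (4.5)·(4.5) + (1.5)·(1.5) + (-2.5)·(-2.5) + (-2.5)·(-2.5)) / 5 = 37.5/5 = 7.5
  s[X_2,X_3] = ((0.5)·(1.6667) + (-1.5)·(-2.3333) + (4.5)·(-3.3333) + (1.5)·(1.6667) + (-2.5)·(2.6667) + (-2.5)·(-0.3333)) / 5 = -14/5 = -2.8
  s[X_3,X_3] = ((1.6667)·(1.6667) + (-2.3333)·(-2.3333) + (-3.3333)·(-3.3333) + (1.6667)·(1.6667) + (2.6667)·(2.6667) + (-0.3333)·(-0.3333)) / 5 = 29.3333/5 = 5.8667
  Sample standard deviations s_i = √(s[i,i]):
  s(X_1) = √(5.7667) = 2.4014
  s(X_2) = √(7.5) = 2.7386
  s(X_3) = √(5.8667) = 2.4221

Step 3 — r_{ij} = s_{ij} / (s_i · s_j):
  r[X_1,X_1] = 1 (diagonal).
  r[X_1,X_2] = 3.3 / (2.4014 · 2.7386) = 3.3 / 6.5765 = 0.5018
  r[X_1,X_3] = -0.8667 / (2.4014 · 2.4221) = -0.8667 / 5.8165 = -0.149
  r[X_2,X_2] = 1 (diagonal).
  r[X_2,X_3] = -2.8 / (2.7386 · 2.4221) = -2.8 / 6.6332 = -0.4221
  r[X_3,X_3] = 1 (diagonal).

R is symmetric with unit diagonal. Assembling:

R = [[1, 0.5018, -0.149],
 [0.5018, 1, -0.4221],
 [-0.149, -0.4221, 1]]


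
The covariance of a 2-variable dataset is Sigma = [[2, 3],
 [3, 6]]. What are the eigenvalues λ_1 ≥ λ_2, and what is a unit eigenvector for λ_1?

Step 1 — characteristic polynomial of 2×2 Sigma:
  det(Sigma - λI) = λ² - trace · λ + det = 0.
  trace = 2 + 6 = 8, det = 2·6 - (3)² = 3.
Step 2 — discriminant:
  Δ = trace² - 4·det = 64 - 12 = 52.
Step 3 — eigenvalues:
  λ = (trace ± √Δ)/2 = (8 ± 7.2111)/2,
  λ_1 = 7.6056,  λ_2 = 0.3944.

Step 4 — unit eigenvector for λ_1: solve (Sigma - λ_1 I)v = 0. First row:
  (2 - 7.6056)·v_x + (3)·v_y = 0, i.e. (-5.6056)·v_x + (3)·v_y = 0,
  so v ∝ (b, λ_1 - a) = (3, 5.6056) = u.
  ||u|| = √((3)² + (5.6056)²) = √(40.4222) ≈ 6.3578,
  v_1 = u/||u|| ≈ (0.4719, 0.8817) (||v_1|| = 1).

λ_1 = 7.6056,  λ_2 = 0.3944;  v_1 ≈ (0.4719, 0.8817)


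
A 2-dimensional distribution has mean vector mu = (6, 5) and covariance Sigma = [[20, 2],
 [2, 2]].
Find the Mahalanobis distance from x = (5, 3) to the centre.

Step 1 — centre the observation: (x - mu) = (-1, -2).

Step 2 — invert Sigma. det(Sigma) = 20·2 - (2)² = 36.
  Sigma^{-1} = (1/det) · [[d, -b], [-b, a]] = [[0.0556, -0.0556],
 [-0.0556, 0.5556]].

Step 3 — form the quadratic (x - mu)^T · Sigma^{-1} · (x - mu):
  Sigma^{-1} · (x - mu) = (0.0556, -1.0556).
  (x - mu)^T · [Sigma^{-1} · (x - mu)] = (-1)·(0.0556) + (-2)·(-1.0556) = 2.0556.

Step 4 — take square root: d = √(2.0556) ≈ 1.4337.

d(x, mu) = √(2.0556) ≈ 1.4337


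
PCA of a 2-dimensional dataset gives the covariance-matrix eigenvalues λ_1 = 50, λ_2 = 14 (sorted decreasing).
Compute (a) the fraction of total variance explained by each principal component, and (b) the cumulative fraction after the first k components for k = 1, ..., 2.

Step 1 — total variance = trace(Sigma) = Σ λ_i = 50 + 14 = 64.

Step 2 — fraction explained by component i = λ_i / Σ λ:
  PC1: 50/64 = 0.7812
  PC2: 14/64 = 0.2188

Step 3 — cumulative fraction after k components = (λ_1 + ... + λ_k) / Σ λ:
  k = 1: 50/64 = 0.7812
  k = 2: (50 + 14)/64 = 64/64 = 1

Summary (fraction, with percent):

explained: PC1 0.7812 (78.12%), PC2 0.2188 (21.88%);  cumulative: 0.7812, 1


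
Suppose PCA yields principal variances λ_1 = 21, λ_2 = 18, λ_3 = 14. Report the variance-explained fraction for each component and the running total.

Step 1 — total variance = trace(Sigma) = Σ λ_i = 21 + 18 + 14 = 53.

Step 2 — fraction explained by component i = λ_i / Σ λ:
  PC1: 21/53 = 0.3962
  PC2: 18/53 = 0.3396
  PC3: 14/53 = 0.2642

Step 3 — cumulative fraction after k components = (λ_1 + ... + λ_k) / Σ λ:
  k = 1: 21/53 = 0.3962
  k = 2: (21 + 18)/53 = 39/53 = 0.7358
  k = 3: (21 + 18 + 14)/53 = 53/53 = 1

Summary (fraction, with percent):

explained: PC1 0.3962 (39.62%), PC2 0.3396 (33.96%), PC3 0.2642 (26.42%);  cumulative: 0.3962, 0.7358, 1


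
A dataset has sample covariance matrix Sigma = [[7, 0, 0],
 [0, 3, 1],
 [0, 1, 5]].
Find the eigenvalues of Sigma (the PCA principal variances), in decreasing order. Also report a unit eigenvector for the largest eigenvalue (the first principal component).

Step 1 — characteristic polynomial p(λ) = det(λI - Sigma) = λ³ - tr·λ² + c_1·λ - det, where tr = trace, c_1 = sum of the principal 2×2 minors, det = det(Sigma):
  tr = 7 + 3 + 5 = 15,
  c_1 = (7·3 - (0)²) + (7·5 - (0)²) + (3·5 - (1)²) = 21 + 35 + 14 = 70,
  det = 7·(3·5 - (1)²) - (0)·((0)·5 - (1)·(0)) + (0)·((0)·(1) - 3·(0)) = 7·(14) - (0)·(0) + (0)·(0) = 98.
  So p(λ) = λ³ - 15λ² + 70λ - 98.
Step 2 — look for an integer root (rational root theorem: any rational root is an integer divisor of 98). Testing λ = 7:
  p(7) = 343 - 735 + 490 - 98 = 0  ✓
  Dividing out (λ - 7): p(λ) = (λ - 7)(λ² - 8λ + 14).
Step 3 — remaining eigenvalues from the quadratic λ² - 8λ + 14 = 0:
  Δ = 8² - 4·14 = 64 - 56 = 8,  λ = (8 ± √8)/2 = (8 ± 2.8284)/2 ≈ 5.4142 or 2.5858.
  Sorted: λ_1 = 7,  λ_2 = 5.4142,  λ_3 = 2.5858  (check: sum = 15 = tr ✓).

Step 4 — unit eigenvector for λ_1 = 7: v spans the null space of (Sigma - λ_1 I), whose rows are
  r_1 = (0, 0, 0),  r_2 = (0, -4, 1),  r_3 = (0, 1, -2).
  v is orthogonal to every row, so take v ∝ r_2 × r_3 = ((-4)·(-2) - (1)·(1), (1)·(0) - (0)·(-2), (0)·(1) - (-4)·(0)) = (7, 0, 0).
  Rescale (divide by 7): u = (1, 0, 0).
  ||u|| = √((1)² + (0)² + (0)²) = √(1) = 1,  v_1 = u/||u|| ≈ (1, 0, 0) (||v_1|| = 1).

λ_1 = 7,  λ_2 = 5.4142,  λ_3 = 2.5858;  v_1 ≈ (1, 0, 0)


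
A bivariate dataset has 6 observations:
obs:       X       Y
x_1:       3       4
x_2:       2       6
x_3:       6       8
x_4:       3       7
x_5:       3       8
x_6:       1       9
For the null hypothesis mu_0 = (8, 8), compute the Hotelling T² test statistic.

Step 1 — sample mean vector:
  mean(X) = (3 + 2 + 6 + 3 + 3 + 1) / 6 = 18/6 = 3
  mean(Y) = (4 + 6 + 8 + 7 + 8 + 9) / 6 = 42/6 = 7
  x̄ = (3, 7),  deviation x̄ - mu_0 = (3, 7) - (8, 8) = (-5, -1).

Step 2 — sample covariance matrix, S[i,j] = (1/(n-1)) · Σ_k (x_{k,i} - mean_i) · (x_{k,j} - mean_j), divisor n-1 = 5:
  S[X,X] = ((0)·(0) + (-1)·(-1) + (3)·(3) + (0)·(0) + (0)·(0) + (-2)·(-2)) / 5 = 14/5 = 2.8
  S[X,Y] = ((0)·(-3) + (-1)·(-1) + (3)·(1) + (0)·(0) + (0)·(1) + (-2)·(2)) / 5 = 0/5 = 0
  S[Y,Y] = ((-3)·(-3) + (-1)·(-1) + (1)·(1) + (0)·(0) + (1)·(1) + (2)·(2)) / 5 = 16/5 = 3.2
  S = [[2.8, 0],
 [0, 3.2]].

Step 3 — invert S. det(S) = 2.8·3.2 - (0)² = 8.96.
  S^{-1} = (1/det) · [[d, -b], [-b, a]] = [[0.3571, 0],
 [0, 0.3125]].

Step 4 — quadratic form (x̄ - mu_0)^T · S^{-1} · (x̄ - mu_0):
  S^{-1} · (x̄ - mu_0) = (-1.7857, -0.3125),
  (x̄ - mu_0)^T · [...] = (-5)·(-1.7857) + (-1)·(-0.3125) = 9.2411.

Step 5 — scale by n: T² = 6 · 9.2411 = 55.4464.

T² ≈ 55.4464


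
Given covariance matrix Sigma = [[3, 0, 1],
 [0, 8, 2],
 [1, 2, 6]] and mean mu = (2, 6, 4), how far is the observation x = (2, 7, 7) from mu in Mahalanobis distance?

Step 1 — centre the observation: (x - mu) = (0, 1, 3).

Step 2 — invert Sigma (cofactor / det for 3×3, or solve directly):
  Sigma^{-1} = [[0.3548, 0.0161, -0.0645],
 [0.0161, 0.1371, -0.0484],
 [-0.0645, -0.0484, 0.1935]].

Step 3 — form the quadratic (x - mu)^T · Sigma^{-1} · (x - mu):
  Sigma^{-1} · (x - mu) = (-0.1774, -0.0081, 0.5323).
  (x - mu)^T · [Sigma^{-1} · (x - mu)] = (0)·(-0.1774) + (1)·(-0.0081) + (3)·(0.5323) = 1.5887.

Step 4 — take square root: d = √(1.5887) ≈ 1.2604.

d(x, mu) = √(1.5887) ≈ 1.2604


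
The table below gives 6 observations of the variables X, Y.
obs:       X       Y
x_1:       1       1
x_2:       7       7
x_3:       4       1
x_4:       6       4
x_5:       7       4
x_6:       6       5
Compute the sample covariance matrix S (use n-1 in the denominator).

Step 1 — column means:
  mean(X) = (1 + 7 + 4 + 6 + 7 + 6) / 6 = 31/6 = 5.1667
  mean(Y) = (1 + 7 + 1 + 4 + 4 + 5) / 6 = 22/6 = 3.6667

Step 2 — sample covariance S[i,j] = (1/(n-1)) · Σ_k (x_{k,i} - mean_i) · (x_{k,j} - mean_j), with n-1 = 5.
  S[X,X] = ((-4.1667)·(-4.1667) + (1.8333)·(1.8333) + (-1.1667)·(-1.1667) + (0.8333)·(0.8333) + (1.8333)·(1.8333) + (0.8333)·(0.8333)) / 5 = 26.8333/5 = 5.3667
  S[X,Y] = ((-4.1667)·(-2.6667) + (1.8333)·(3.3333) + (-1.1667)·(-2.6667) + (0.8333)·(0.3333) + (1.8333)·(0.3333) + (0.8333)·(1.3333)) / 5 = 22.3333/5 = 4.4667
  S[Y,Y] = ((-2.6667)·(-2.6667) + (3.3333)·(3.3333) + (-2.6667)·(-2.6667) + (0.3333)·(0.3333) + (0.3333)·(0.3333) + (1.3333)·(1.3333)) / 5 = 27.3333/5 = 5.4667

S is symmetric (S[j,i] = S[i,j]). Assembling:

S = [[5.3667, 4.4667],
 [4.4667, 5.4667]]


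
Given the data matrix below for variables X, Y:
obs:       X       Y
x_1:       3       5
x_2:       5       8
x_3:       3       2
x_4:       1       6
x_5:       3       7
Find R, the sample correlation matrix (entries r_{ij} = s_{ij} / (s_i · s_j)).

Step 1 — column means:
  mean(X) = (3 + 5 + 3 + 1 + 3) / 5 = 15/5 = 3
  mean(Y) = (5 + 8 + 2 + 6 + 7) / 5 = 28/5 = 5.6

Step 2 — sample variances and covariances s[i,j] = (1/(n-1)) · Σ_k (x_{k,i} - mean_i) · (x_{k,j} - mean_j), with n-1 = 4:
  s[X,X] = ((0)·(0) + (2)·(2) + (0)·(0) + (-2)·(-2) + (0)·(0)) / 4 = 8/4 = 2
  s[X,Y] = ((0)·(-0.6) + (2)·(2.4) + (0)·(-3.6) + (-2)·(0.4) + (0)·(1.4)) / 4 = 4/4 = 1
  s[Y,Y] = ((-0.6)·(-0.6) + (2.4)·(2.4) + (-3.6)·(-3.6) + (0.4)·(0.4) + (1.4)·(1.4)) / 4 = 21.2/4 = 5.3
  Sample standard deviations s_i = √(s[i,i]):
  s(X) = √(2) = 1.4142
  s(Y) = √(5.3) = 2.3022

Step 3 — r_{ij} = s_{ij} / (s_i · s_j):
  r[X,X] = 1 (diagonal).
  r[X,Y] = 1 / (1.4142 · 2.3022) = 1 / 3.2558 = 0.3071
  r[Y,Y] = 1 (diagonal).

R is symmetric with unit diagonal. Assembling:

R = [[1, 0.3071],
 [0.3071, 1]]


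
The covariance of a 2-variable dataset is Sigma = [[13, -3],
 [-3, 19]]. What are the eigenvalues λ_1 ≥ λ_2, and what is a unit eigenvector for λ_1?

Step 1 — characteristic polynomial of 2×2 Sigma:
  det(Sigma - λI) = λ² - trace · λ + det = 0.
  trace = 13 + 19 = 32, det = 13·19 - (-3)² = 238.
Step 2 — discriminant:
  Δ = trace² - 4·det = 1024 - 952 = 72.
Step 3 — eigenvalues:
  λ = (trace ± √Δ)/2 = (32 ± 8.4853)/2,
  λ_1 = 20.2426,  λ_2 = 11.7574.

Step 4 — unit eigenvector for λ_1: solve (Sigma - λ_1 I)v = 0. First row:
  (13 - 20.2426)·v_x + (-3)·v_y = 0, i.e. (-7.2426)·v_x + (-3)·v_y = 0,
  so v ∝ (b, λ_1 - a) = (-3, 7.2426); multiply by -1 so the first entry is positive: u = (3, -7.2426).
  ||u|| = √((3)² + (-7.2426)²) = √(61.4558) ≈ 7.8394,
  v_1 = u/||u|| ≈ (0.3827, -0.9239) (||v_1|| = 1).

λ_1 = 20.2426,  λ_2 = 11.7574;  v_1 ≈ (0.3827, -0.9239)


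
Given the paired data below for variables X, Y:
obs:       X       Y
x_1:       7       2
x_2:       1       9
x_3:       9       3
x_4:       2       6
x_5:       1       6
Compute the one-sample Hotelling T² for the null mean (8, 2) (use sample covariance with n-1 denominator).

Step 1 — sample mean vector:
  mean(X) = (7 + 1 + 9 + 2 + 1) / 5 = 20/5 = 4
  mean(Y) = (2 + 9 + 3 + 6 + 6) / 5 = 26/5 = 5.2
  x̄ = (4, 5.2),  deviation x̄ - mu_0 = (4, 5.2) - (8, 2) = (-4, 3.2).

Step 2 — sample covariance matrix, S[i,j] = (1/(n-1)) · Σ_k (x_{k,i} - mean_i) · (x_{k,j} - mean_j), divisor n-1 = 4:
  S[X,X] = ((3)·(3) + (-3)·(-3) + (5)·(5) + (-2)·(-2) + (-3)·(-3)) / 4 = 56/4 = 14
  S[X,Y] = ((3)·(-3.2) + (-3)·(3.8) + (5)·(-2.2) + (-2)·(0.8) + (-3)·(0.8)) / 4 = -36/4 = -9
  S[Y,Y] = ((-3.2)·(-3.2) + (3.8)·(3.8) + (-2.2)·(-2.2) + (0.8)·(0.8) + (0.8)·(0.8)) / 4 = 30.8/4 = 7.7
  S = [[14, -9],
 [-9, 7.7]].

Step 3 — invert S. det(S) = 14·7.7 - (-9)² = 26.8.
  S^{-1} = (1/det) · [[d, -b], [-b, a]] = [[0.2873, 0.3358],
 [0.3358, 0.5224]].

Step 4 — quadratic form (x̄ - mu_0)^T · S^{-1} · (x̄ - mu_0):
  S^{-1} · (x̄ - mu_0) = (-0.0746, 0.3284),
  (x̄ - mu_0)^T · [...] = (-4)·(-0.0746) + (3.2)·(0.3284) = 1.3493.

Step 5 — scale by n: T² = 5 · 1.3493 = 6.7463.

T² ≈ 6.7463


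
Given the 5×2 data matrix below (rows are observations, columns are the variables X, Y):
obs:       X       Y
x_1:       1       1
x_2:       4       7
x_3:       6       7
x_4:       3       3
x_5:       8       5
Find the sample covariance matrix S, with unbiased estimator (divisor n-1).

Step 1 — column means:
  mean(X) = (1 + 4 + 6 + 3 + 8) / 5 = 22/5 = 4.4
  mean(Y) = (1 + 7 + 7 + 3 + 5) / 5 = 23/5 = 4.6

Step 2 — sample covariance S[i,j] = (1/(n-1)) · Σ_k (x_{k,i} - mean_i) · (x_{k,j} - mean_j), with n-1 = 4.
  S[X,X] = ((-3.4)·(-3.4) + (-0.4)·(-0.4) + (1.6)·(1.6) + (-1.4)·(-1.4) + (3.6)·(3.6)) / 4 = 29.2/4 = 7.3
  S[X,Y] = ((-3.4)·(-3.6) + (-0.4)·(2.4) + (1.6)·(2.4) + (-1.4)·(-1.6) + (3.6)·(0.4)) / 4 = 18.8/4 = 4.7
  S[Y,Y] = ((-3.6)·(-3.6) + (2.4)·(2.4) + (2.4)·(2.4) + (-1.6)·(-1.6) + (0.4)·(0.4)) / 4 = 27.2/4 = 6.8

S is symmetric (S[j,i] = S[i,j]). Assembling:

S = [[7.3, 4.7],
 [4.7, 6.8]]


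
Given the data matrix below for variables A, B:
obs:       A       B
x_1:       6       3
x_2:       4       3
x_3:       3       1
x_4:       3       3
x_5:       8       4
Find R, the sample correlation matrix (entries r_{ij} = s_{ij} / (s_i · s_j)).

Step 1 — column means:
  mean(A) = (6 + 4 + 3 + 3 + 8) / 5 = 24/5 = 4.8
  mean(B) = (3 + 3 + 1 + 3 + 4) / 5 = 14/5 = 2.8

Step 2 — sample variances and covariances s[i,j] = (1/(n-1)) · Σ_k (x_{k,i} - mean_i) · (x_{k,j} - mean_j), with n-1 = 4:
  s[A,A] = ((1.2)·(1.2) + (-0.8)·(-0.8) + (-1.8)·(-1.8) + (-1.8)·(-1.8) + (3.2)·(3.2)) / 4 = 18.8/4 = 4.7
  s[A,B] = ((1.2)·(0.2) + (-0.8)·(0.2) + (-1.8)·(-1.8) + (-1.8)·(0.2) + (3.2)·(1.2)) / 4 = 6.8/4 = 1.7
  s[B,B] = ((0.2)·(0.2) + (0.2)·(0.2) + (-1.8)·(-1.8) + (0.2)·(0.2) + (1.2)·(1.2)) / 4 = 4.8/4 = 1.2
  Sample standard deviations s_i = √(s[i,i]):
  s(A) = √(4.7) = 2.1679
  s(B) = √(1.2) = 1.0954

Step 3 — r_{ij} = s_{ij} / (s_i · s_j):
  r[A,A] = 1 (diagonal).
  r[A,B] = 1.7 / (2.1679 · 1.0954) = 1.7 / 2.3749 = 0.7158
  r[B,B] = 1 (diagonal).

R is symmetric with unit diagonal. Assembling:

R = [[1, 0.7158],
 [0.7158, 1]]


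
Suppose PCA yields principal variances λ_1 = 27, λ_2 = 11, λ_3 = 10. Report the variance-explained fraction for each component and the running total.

Step 1 — total variance = trace(Sigma) = Σ λ_i = 27 + 11 + 10 = 48.

Step 2 — fraction explained by component i = λ_i / Σ λ:
  PC1: 27/48 = 0.5625
  PC2: 11/48 = 0.2292
  PC3: 10/48 = 0.2083

Step 3 — cumulative fraction after k components = (λ_1 + ... + λ_k) / Σ λ:
  k = 1: 27/48 = 0.5625
  k = 2: (27 + 11)/48 = 38/48 = 0.7917
  k = 3: (27 + 11 + 10)/48 = 48/48 = 1

Summary (fraction, with percent):

explained: PC1 0.5625 (56.25%), PC2 0.2292 (22.92%), PC3 0.2083 (20.83%);  cumulative: 0.5625, 0.7917, 1


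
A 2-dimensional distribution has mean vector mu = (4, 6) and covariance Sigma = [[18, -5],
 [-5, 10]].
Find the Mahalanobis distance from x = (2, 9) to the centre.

Step 1 — centre the observation: (x - mu) = (-2, 3).

Step 2 — invert Sigma. det(Sigma) = 18·10 - (-5)² = 155.
  Sigma^{-1} = (1/det) · [[d, -b], [-b, a]] = [[0.0645, 0.0323],
 [0.0323, 0.1161]].

Step 3 — form the quadratic (x - mu)^T · Sigma^{-1} · (x - mu):
  Sigma^{-1} · (x - mu) = (-0.0323, 0.2839).
  (x - mu)^T · [Sigma^{-1} · (x - mu)] = (-2)·(-0.0323) + (3)·(0.2839) = 0.9161.

Step 4 — take square root: d = √(0.9161) ≈ 0.9571.

d(x, mu) = √(0.9161) ≈ 0.9571


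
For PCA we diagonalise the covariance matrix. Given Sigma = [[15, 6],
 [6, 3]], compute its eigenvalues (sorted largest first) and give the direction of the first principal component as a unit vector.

Step 1 — characteristic polynomial of 2×2 Sigma:
  det(Sigma - λI) = λ² - trace · λ + det = 0.
  trace = 15 + 3 = 18, det = 15·3 - (6)² = 9.
Step 2 — discriminant:
  Δ = trace² - 4·det = 324 - 36 = 288.
Step 3 — eigenvalues:
  λ = (trace ± √Δ)/2 = (18 ± 16.9706)/2,
  λ_1 = 17.4853,  λ_2 = 0.5147.

Step 4 — unit eigenvector for λ_1: solve (Sigma - λ_1 I)v = 0. First row:
  (15 - 17.4853)·v_x + (6)·v_y = 0, i.e. (-2.4853)·v_x + (6)·v_y = 0,
  so v ∝ (b, λ_1 - a) = (6, 2.4853) = u.
  ||u|| = √((6)² + (2.4853)²) = √(42.1766) ≈ 6.4944,
  v_1 = u/||u|| ≈ (0.9239, 0.3827) (||v_1|| = 1).

λ_1 = 17.4853,  λ_2 = 0.5147;  v_1 ≈ (0.9239, 0.3827)


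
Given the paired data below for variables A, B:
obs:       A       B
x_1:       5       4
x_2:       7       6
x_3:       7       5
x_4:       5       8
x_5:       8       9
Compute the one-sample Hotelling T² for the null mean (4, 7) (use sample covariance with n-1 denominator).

Step 1 — sample mean vector:
  mean(A) = (5 + 7 + 7 + 5 + 8) / 5 = 32/5 = 6.4
  mean(B) = (4 + 6 + 5 + 8 + 9) / 5 = 32/5 = 6.4
  x̄ = (6.4, 6.4),  deviation x̄ - mu_0 = (6.4, 6.4) - (4, 7) = (2.4, -0.6).

Step 2 — sample covariance matrix, S[i,j] = (1/(n-1)) · Σ_k (x_{k,i} - mean_i) · (x_{k,j} - mean_j), divisor n-1 = 4:
  S[A,A] = ((-1.4)·(-1.4) + (0.6)·(0.6) + (0.6)·(0.6) + (-1.4)·(-1.4) + (1.6)·(1.6)) / 4 = 7.2/4 = 1.8
  S[A,B] = ((-1.4)·(-2.4) + (0.6)·(-0.4) + (0.6)·(-1.4) + (-1.4)·(1.6) + (1.6)·(2.6)) / 4 = 4.2/4 = 1.05
  S[B,B] = ((-2.4)·(-2.4) + (-0.4)·(-0.4) + (-1.4)·(-1.4) + (1.6)·(1.6) + (2.6)·(2.6)) / 4 = 17.2/4 = 4.3
  S = [[1.8, 1.05],
 [1.05, 4.3]].

Step 3 — invert S. det(S) = 1.8·4.3 - (1.05)² = 6.6375.
  S^{-1} = (1/det) · [[d, -b], [-b, a]] = [[0.6478, -0.1582],
 [-0.1582, 0.2712]].

Step 4 — quadratic form (x̄ - mu_0)^T · S^{-1} · (x̄ - mu_0):
  S^{-1} · (x̄ - mu_0) = (1.6497, -0.5424),
  (x̄ - mu_0)^T · [...] = (2.4)·(1.6497) + (-0.6)·(-0.5424) = 4.2847.

Step 5 — scale by n: T² = 5 · 4.2847 = 21.4237.

T² ≈ 21.4237
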